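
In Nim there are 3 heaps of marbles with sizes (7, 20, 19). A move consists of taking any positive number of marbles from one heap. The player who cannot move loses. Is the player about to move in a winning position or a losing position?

Losing position

Compute the nim-sum pairwise:
7 ⊕ 20 = 19
19 ⊕ 19 = 0
The nim-sum is 0, so this is a P-position: the player to move is in a losing position under optimal play.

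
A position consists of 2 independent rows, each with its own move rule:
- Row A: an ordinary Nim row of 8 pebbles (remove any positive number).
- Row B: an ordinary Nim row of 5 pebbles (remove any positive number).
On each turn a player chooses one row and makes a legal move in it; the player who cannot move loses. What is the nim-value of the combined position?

13

Row A is a plain Nim row of size 8, so its Grundy value is 8.
Row B is a plain Nim row of size 5, so its Grundy value is 5.
The value of a disjunctive sum is the nim-sum of the parts.
Combined value = 8 XOR 5 = 13.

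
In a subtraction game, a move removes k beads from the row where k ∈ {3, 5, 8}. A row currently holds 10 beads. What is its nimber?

Grundy values for subtraction set {3, 5, 8}:
g(0) = mex{} = 0
g(1) = mex{} = 0
g(2) = mex{} = 0
g(3) = mex{0} = 1
g(4) = mex{0} = 1
g(5) = mex{0} = 1
g(6) = mex{0,1} = 2
g(7) = mex{0,1} = 2
g(8) = mex{0,1} = 2
g(9) = mex{0,1,2} = 3
g(10) = mex{0,1,2} = 3
So g(10) = 3.

3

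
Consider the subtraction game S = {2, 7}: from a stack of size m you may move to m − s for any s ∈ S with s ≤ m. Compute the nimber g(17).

2

Grundy values for subtraction set {2, 7}:
k:     0  1  2  3  4  5  6  7  8  9 10 11 12 13 14 15 16 17
g(k):  0  0  1  1  0  0  1  1  2  0  0  1  1  0  0  1  1  2
So g(17) = 2.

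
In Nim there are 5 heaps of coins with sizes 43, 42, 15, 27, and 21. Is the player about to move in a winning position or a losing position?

Write each in binary and XOR column by column:
  101011  (43)
  101010  (42)
  001111  (15)
  011011  (27)
  010101  (21)
  ------
  000000  (0)
The nim-sum is 0, so this is a P-position: the player to move is in a losing position under optimal play.

Losing position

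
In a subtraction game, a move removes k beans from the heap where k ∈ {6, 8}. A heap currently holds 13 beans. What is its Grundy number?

2

Grundy values for subtraction set {6, 8}:
g(0) = mex{} = 0
g(1) = mex{} = 0
g(2) = mex{} = 0
g(3) = mex{} = 0
g(4) = mex{} = 0
g(5) = mex{} = 0
g(6) = mex{0} = 1
g(7) = mex{0} = 1
g(8) = mex{0} = 1
g(9) = mex{0} = 1
g(10) = mex{0} = 1
g(11) = mex{0} = 1
g(12) = mex{0,1} = 2
g(13) = mex{0,1} = 2
So g(13) = 2.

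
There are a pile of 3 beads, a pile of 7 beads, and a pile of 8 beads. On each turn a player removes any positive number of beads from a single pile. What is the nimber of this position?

Compute the nim-sum pairwise:
3 XOR 7 = 4
4 XOR 8 = 12

12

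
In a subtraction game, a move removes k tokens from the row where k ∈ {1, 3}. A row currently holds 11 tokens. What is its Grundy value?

1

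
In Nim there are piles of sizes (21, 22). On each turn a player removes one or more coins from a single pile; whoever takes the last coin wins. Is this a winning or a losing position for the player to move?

In binary:
  10101  (21)
  10110  (22)
  -----
  00011  (3)
The nim-sum is 3 ≠ 0, so this is an N-position: the player to move can win.

Winning position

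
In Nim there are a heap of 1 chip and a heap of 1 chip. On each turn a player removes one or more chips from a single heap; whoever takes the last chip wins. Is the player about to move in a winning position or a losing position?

Bitwise XOR of the heap sizes:
  1  (1)
  1  (1)
  -
  0  (0)
The nim-sum is 0, so this is a P-position: the player to move is in a losing position under optimal play.

Losing position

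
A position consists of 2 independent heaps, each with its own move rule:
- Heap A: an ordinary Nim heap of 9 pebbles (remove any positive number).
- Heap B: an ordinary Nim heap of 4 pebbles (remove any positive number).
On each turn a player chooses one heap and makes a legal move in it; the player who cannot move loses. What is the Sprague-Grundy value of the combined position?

Heap A is a plain Nim heap of size 9, so its Grundy value is 9.
Heap B is a plain Nim heap of size 4, so its Grundy value is 4.
The value of a disjunctive sum is the nim-sum of the parts.
Combined value = 9 ⊕ 4 = 13.

13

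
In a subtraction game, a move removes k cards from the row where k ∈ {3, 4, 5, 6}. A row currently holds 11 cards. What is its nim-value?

0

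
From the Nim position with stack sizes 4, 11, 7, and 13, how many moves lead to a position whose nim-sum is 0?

3

Compute the nim-sum pairwise:
4 ⊕ 11 = 15
15 ⊕ 7 = 8
8 ⊕ 13 = 5
The overall nim-sum is X = 5. A stack of size p has a winning move iff p XOR X < p (reduce it to p XOR X).
  4: 4 XOR 5 = 1 < 4 — winning move (to 1).
  11: 11 XOR 5 = 14 ≥ 11 — no move.
  7: 7 XOR 5 = 2 < 7 — winning move (to 2).
  13: 13 XOR 5 = 8 < 13 — winning move (to 8).
That gives 3 winning moves.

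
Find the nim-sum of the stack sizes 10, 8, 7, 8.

Bitwise XOR of the heap sizes:
  1010  (10)
  1000  (8)
  0111  (7)
  1000  (8)
  ----
  1101  (13)

13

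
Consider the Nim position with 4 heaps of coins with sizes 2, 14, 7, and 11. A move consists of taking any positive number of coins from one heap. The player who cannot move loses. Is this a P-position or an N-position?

P-position

Bitwise XOR of the heap sizes:
  0010  (2)
  1110  (14)
  0111  (7)
  1011  (11)
  ----
  0000  (0)
The nim-sum is 0, so this is a P-position: the player to move is in a losing position under optimal play.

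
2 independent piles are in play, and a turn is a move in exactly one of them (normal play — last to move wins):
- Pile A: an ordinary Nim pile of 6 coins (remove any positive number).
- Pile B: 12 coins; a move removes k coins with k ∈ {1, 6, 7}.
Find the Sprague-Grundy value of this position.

6

Pile A is a plain Nim pile of size 6, so its Grundy value is 6.
For pile B, compute g(0), g(1), … with moves {1, 6, 7}:
k:     0  1  2  3  4  5  6  7  8  9 10 11 12
g(k):  0  1  0  1  0  1  2  3  2  3  2  3  0
So g(12) = 0.
The value of a disjunctive sum is the nim-sum of the parts.
Combined value = 6 ⊕ 0 = 6.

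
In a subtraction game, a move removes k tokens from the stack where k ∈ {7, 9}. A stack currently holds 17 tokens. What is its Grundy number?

0

Grundy values for subtraction set {7, 9}:
k:     0  1  2  3  4  5  6  7  8  9 10 11 12 13 14 15 16 17
g(k):  0  0  0  0  0  0  0  1  1  1  1  1  1  1  2  2  0  0
So g(17) = 0.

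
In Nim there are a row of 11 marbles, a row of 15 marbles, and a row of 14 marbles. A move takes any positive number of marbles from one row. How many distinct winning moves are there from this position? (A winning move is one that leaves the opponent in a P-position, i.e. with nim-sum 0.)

Nim-sum: 11 ^ 15 ^ 14 = 10.
The overall nim-sum is X = 10. A row of size p has a winning move iff p XOR X < p (reduce it to p XOR X).
  11: 11 XOR 10 = 1 < 11 — winning move (to 1).
  15: 15 XOR 10 = 5 < 15 — winning move (to 5).
  14: 14 XOR 10 = 4 < 14 — winning move (to 4).
That gives 3 winning moves.

3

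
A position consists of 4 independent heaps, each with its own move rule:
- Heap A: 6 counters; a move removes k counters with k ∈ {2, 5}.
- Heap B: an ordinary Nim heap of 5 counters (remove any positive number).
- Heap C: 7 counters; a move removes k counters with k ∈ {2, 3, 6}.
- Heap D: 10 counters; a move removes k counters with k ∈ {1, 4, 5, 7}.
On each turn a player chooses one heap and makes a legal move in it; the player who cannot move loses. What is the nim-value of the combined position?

5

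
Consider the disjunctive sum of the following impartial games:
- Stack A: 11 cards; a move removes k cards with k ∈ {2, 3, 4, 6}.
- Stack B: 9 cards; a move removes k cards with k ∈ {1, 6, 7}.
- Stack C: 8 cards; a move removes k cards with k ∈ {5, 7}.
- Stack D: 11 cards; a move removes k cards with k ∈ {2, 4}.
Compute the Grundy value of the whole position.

1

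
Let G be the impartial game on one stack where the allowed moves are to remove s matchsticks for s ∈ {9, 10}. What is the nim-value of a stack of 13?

1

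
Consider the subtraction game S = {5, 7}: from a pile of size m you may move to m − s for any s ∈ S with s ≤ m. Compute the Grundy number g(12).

Compute g(0), g(1), … for moves {5, 7}:
k:     0  1  2  3  4  5  6  7  8  9 10 11 12
g(k):  0  0  0  0  0  1  1  1  1  1  2  2  0
So g(12) = 0.

0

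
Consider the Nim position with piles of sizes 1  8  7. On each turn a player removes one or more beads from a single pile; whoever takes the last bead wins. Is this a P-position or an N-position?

N-position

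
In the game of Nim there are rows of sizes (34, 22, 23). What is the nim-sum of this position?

35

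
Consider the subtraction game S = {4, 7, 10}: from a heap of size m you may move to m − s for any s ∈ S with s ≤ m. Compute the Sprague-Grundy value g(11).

2

Compute g(0), g(1), … for moves {4, 7, 10}:
g(0) = mex{} = 0
g(1) = mex{} = 0
g(2) = mex{} = 0
g(3) = mex{} = 0
g(4) = mex{0} = 1
g(5) = mex{0} = 1
g(6) = mex{0} = 1
g(7) = mex{0} = 1
g(8) = mex{0,1} = 2
g(9) = mex{0,1} = 2
g(10) = mex{0,1} = 2
g(11) = mex{0,1} = 2
So g(11) = 2.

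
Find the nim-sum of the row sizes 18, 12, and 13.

19

In binary:
  10010  (18)
  01100  (12)
  01101  (13)
  -----
  10011  (19)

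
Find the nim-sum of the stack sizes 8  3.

11

Compute the nim-sum pairwise:
8 ^ 3 = 11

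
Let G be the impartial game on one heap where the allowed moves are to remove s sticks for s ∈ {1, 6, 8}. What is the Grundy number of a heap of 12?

Build the Grundy sequence with g(k) = mex{g(k−s) : s ∈ {1, 6, 8}, s ≤ k}:
k:     0  1  2  3  4  5  6  7  8  9 10 11 12
g(k):  0  1  0  1  0  1  2  0  1  0  1  0  1
So g(12) = 1.

1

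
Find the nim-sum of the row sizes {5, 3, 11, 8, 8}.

13

Nim-sum: 5 XOR 3 XOR 11 XOR 8 XOR 8 = 13.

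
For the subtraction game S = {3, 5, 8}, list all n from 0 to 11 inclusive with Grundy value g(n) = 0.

0, 1, 2, 11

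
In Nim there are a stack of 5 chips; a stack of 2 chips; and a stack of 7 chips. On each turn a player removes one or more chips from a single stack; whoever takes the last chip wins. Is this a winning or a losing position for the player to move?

Losing position

Compute the nim-sum pairwise:
5 XOR 2 = 7
7 XOR 7 = 0
The nim-sum is 0, so this is a P-position: the player to move is in a losing position under optimal play.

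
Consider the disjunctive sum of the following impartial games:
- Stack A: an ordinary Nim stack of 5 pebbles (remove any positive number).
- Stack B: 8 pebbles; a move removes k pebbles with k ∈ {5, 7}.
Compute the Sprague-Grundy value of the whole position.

Stack A is a plain Nim stack of size 5, so its Grundy value is 5.
Build the Grundy sequence for stack B with g(k) = mex{g(k−s) : s ∈ {5, 7}, s ≤ k}:
k:     0  1  2  3  4  5  6  7  8
g(k):  0  0  0  0  0  1  1  1  1
So g(8) = 1.
By the Sprague-Grundy theorem, the Grundy value of a sum of independent games is the XOR of the component values.
Combined value = 5 ⊕ 1 = 4.

4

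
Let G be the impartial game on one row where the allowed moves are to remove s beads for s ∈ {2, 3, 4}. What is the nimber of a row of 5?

Build the Grundy sequence with g(k) = mex{g(k−s) : s ∈ {2, 3, 4}, s ≤ k}:
g(0) = mex{} = 0
g(1) = mex{} = 0
g(2) = mex{0} = 1
g(3) = mex{0} = 1
g(4) = mex{0,1} = 2
g(5) = mex{0,1} = 2
So g(5) = 2.

2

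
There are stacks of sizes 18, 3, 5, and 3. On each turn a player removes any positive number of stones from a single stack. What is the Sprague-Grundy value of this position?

23

In binary:
  10010  (18)
  00011  (3)
  00101  (5)
  00011  (3)
  -----
  10111  (23)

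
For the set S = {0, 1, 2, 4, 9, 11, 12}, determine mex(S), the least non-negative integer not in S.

3

The values 0, 1, 2 are all present; 3 is the first non-negative integer missing from the set.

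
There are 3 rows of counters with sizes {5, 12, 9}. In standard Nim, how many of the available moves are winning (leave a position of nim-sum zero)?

0

In binary:
  0101  (5)
  1100  (12)
  1001  (9)
  ----
  0000  (0)
The nim-sum is already 0, so every move leaves a nonzero nim-sum — there are no winning moves.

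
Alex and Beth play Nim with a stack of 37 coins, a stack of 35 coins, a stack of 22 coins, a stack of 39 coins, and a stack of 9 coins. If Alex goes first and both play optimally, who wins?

Nim-sum: 37 ^ 35 ^ 22 ^ 39 ^ 9 = 62.
The nim-sum is 62 ≠ 0, so this is an N-position: the player to move can win; Alex has a winning move.

Alex wins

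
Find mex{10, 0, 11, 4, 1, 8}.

2

The values 0, 1 are all present; 2 is the first non-negative integer missing from the set.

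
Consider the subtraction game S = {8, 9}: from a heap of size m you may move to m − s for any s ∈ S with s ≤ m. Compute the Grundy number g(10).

Compute g(0), g(1), … for moves {8, 9}:
g(0) = mex{} = 0
g(1) = mex{} = 0
g(2) = mex{} = 0
g(3) = mex{} = 0
g(4) = mex{} = 0
g(5) = mex{} = 0
g(6) = mex{} = 0
g(7) = mex{} = 0
g(8) = mex{0} = 1
g(9) = mex{0} = 1
g(10) = mex{0} = 1
So g(10) = 1.

1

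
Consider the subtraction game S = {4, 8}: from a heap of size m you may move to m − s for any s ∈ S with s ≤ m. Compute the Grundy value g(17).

1

Build the Grundy sequence with g(k) = mex{g(k−s) : s ∈ {4, 8}, s ≤ k}:
k:     0  1  2  3  4  5  6  7  8  9 10 11 12 13 14 15 16 17
g(k):  0  0  0  0  1  1  1  1  2  2  2  2  0  0  0  0  1  1
So g(17) = 1.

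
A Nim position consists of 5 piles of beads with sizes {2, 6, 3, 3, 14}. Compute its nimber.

In binary:
  0010  (2)
  0110  (6)
  0011  (3)
  0011  (3)
  1110  (14)
  ----
  1010  (10)

10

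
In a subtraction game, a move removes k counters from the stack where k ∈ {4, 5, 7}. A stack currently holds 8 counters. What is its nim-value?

Build the Grundy sequence with g(k) = mex{g(k−s) : s ∈ {4, 5, 7}, s ≤ k}:
k:     0  1  2  3  4  5  6  7  8
g(k):  0  0  0  0  1  1  1  1  2
So g(8) = 2.

2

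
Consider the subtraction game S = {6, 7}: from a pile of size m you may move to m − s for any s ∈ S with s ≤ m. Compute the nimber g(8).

1

Grundy values for subtraction set {6, 7}:
g(0) = mex{} = 0
g(1) = mex{} = 0
g(2) = mex{} = 0
g(3) = mex{} = 0
g(4) = mex{} = 0
g(5) = mex{} = 0
g(6) = mex{0} = 1
g(7) = mex{0} = 1
g(8) = mex{0} = 1
So g(8) = 1.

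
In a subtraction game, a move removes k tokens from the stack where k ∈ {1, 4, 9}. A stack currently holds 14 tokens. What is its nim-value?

2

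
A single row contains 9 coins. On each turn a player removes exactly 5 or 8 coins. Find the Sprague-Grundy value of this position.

1

Grundy values for subtraction set {5, 8}:
g(0) = mex{} = 0
g(1) = mex{} = 0
g(2) = mex{} = 0
g(3) = mex{} = 0
g(4) = mex{} = 0
g(5) = mex{0} = 1
g(6) = mex{0} = 1
g(7) = mex{0} = 1
g(8) = mex{0} = 1
g(9) = mex{0} = 1
So g(9) = 1.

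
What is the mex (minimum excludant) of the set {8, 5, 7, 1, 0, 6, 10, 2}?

3

The values 0, 1, 2 are all present; 3 is the first non-negative integer missing from the set.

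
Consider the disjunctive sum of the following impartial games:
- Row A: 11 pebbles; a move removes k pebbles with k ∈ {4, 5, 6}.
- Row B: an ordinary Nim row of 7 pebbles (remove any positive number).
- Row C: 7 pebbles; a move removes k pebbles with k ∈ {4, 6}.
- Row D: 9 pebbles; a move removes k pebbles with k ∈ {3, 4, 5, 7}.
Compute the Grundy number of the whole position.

5

For row A, compute g(0), g(1), … with moves {4, 5, 6}:
k:     0  1  2  3  4  5  6  7  8  9 10 11
g(k):  0  0  0  0  1  1  1  1  2  2  0  0
So g(11) = 0.
Row B is a plain Nim row of size 7, so its Grundy value is 7.
For row C, compute g(0), g(1), … with moves {4, 6}:
g(0) = mex{} = 0
g(1) = mex{} = 0
g(2) = mex{} = 0
g(3) = mex{} = 0
g(4) = mex{0} = 1
g(5) = mex{0} = 1
g(6) = mex{0} = 1
g(7) = mex{0} = 1
So g(7) = 1.
Grundy values for row D (subtraction set {3, 4, 5, 7}):
k:     0  1  2  3  4  5  6  7  8  9
g(k):  0  0  0  1  1  1  2  2  2  3
So g(9) = 3.
By the Sprague-Grundy theorem, the Grundy value of a sum of independent games is the XOR of the component values.
Combined value = 0 ⊕ 7 ⊕ 1 ⊕ 3 = 5.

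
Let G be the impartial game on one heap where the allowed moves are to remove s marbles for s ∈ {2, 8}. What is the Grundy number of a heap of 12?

Grundy values for subtraction set {2, 8}:
k:     0  1  2  3  4  5  6  7  8  9 10 11 12
g(k):  0  0  1  1  0  0  1  1  2  2  0  0  1
So g(12) = 1.

1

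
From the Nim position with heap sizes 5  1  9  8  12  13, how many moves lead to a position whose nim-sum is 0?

Nim-sum: 5 XOR 1 XOR 9 XOR 8 XOR 12 XOR 13 = 4.
The overall nim-sum is X = 4. A heap of size p has a winning move iff p XOR X < p (reduce it to p XOR X).
  5: 5 XOR 4 = 1 < 5 — winning move (to 1).
  1: 1 XOR 4 = 5 ≥ 1 — no move.
  9: 9 XOR 4 = 13 ≥ 9 — no move.
  8: 8 XOR 4 = 12 ≥ 8 — no move.
  12: 12 XOR 4 = 8 < 12 — winning move (to 8).
  13: 13 XOR 4 = 9 < 13 — winning move (to 9).
That gives 3 winning moves.

3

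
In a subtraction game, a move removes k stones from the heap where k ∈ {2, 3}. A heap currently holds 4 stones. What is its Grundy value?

Grundy values for subtraction set {2, 3}:
g(0) = mex{} = 0
g(1) = mex{} = 0
g(2) = mex{0} = 1
g(3) = mex{0} = 1
g(4) = mex{0,1} = 2
So g(4) = 2.

2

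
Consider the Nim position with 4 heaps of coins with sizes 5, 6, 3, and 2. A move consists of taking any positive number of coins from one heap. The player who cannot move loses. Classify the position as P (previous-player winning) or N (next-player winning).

Write each in binary and XOR column by column:
  101  (5)
  110  (6)
  011  (3)
  010  (2)
  ---
  010  (2)
The nim-sum is 2 ≠ 0, so this is an N-position: the player to move can win.

N-position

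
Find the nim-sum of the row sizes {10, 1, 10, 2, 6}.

5

In binary:
  1010  (10)
  0001  (1)
  1010  (10)
  0010  (2)
  0110  (6)
  ----
  0101  (5)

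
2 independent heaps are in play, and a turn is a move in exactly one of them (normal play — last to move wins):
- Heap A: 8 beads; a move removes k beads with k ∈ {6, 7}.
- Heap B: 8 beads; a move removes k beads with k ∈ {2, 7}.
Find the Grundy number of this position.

Build the Grundy sequence for heap A with g(k) = mex{g(k−s) : s ∈ {6, 7}, s ≤ k}:
g(0) = mex{} = 0
g(1) = mex{} = 0
g(2) = mex{} = 0
g(3) = mex{} = 0
g(4) = mex{} = 0
g(5) = mex{} = 0
g(6) = mex{0} = 1
g(7) = mex{0} = 1
g(8) = mex{0} = 1
So g(8) = 1.
Build the Grundy sequence for heap B with g(k) = mex{g(k−s) : s ∈ {2, 7}, s ≤ k}:
k:     0  1  2  3  4  5  6  7  8
g(k):  0  0  1  1  0  0  1  1  2
So g(8) = 2.
By the Sprague-Grundy theorem, the Grundy value of a sum of independent games is the XOR of the component values.
Combined value = 1 XOR 2 = 3.

3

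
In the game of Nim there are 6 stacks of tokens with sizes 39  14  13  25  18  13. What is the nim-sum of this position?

34

Compute the nim-sum pairwise:
39 ^ 14 = 41
41 ^ 13 = 36
36 ^ 25 = 61
61 ^ 18 = 47
47 ^ 13 = 34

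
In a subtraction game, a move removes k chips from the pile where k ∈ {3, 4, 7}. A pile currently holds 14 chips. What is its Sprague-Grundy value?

Compute g(0), g(1), … for moves {3, 4, 7}:
g(0) = mex{} = 0
g(1) = mex{} = 0
g(2) = mex{} = 0
g(3) = mex{0} = 1
g(4) = mex{0} = 1
g(5) = mex{0} = 1
g(6) = mex{0,1} = 2
g(7) = mex{0,1} = 2
g(8) = mex{0,1} = 2
g(9) = mex{0,1,2} = 3
g(10) = mex{1,2} = 0
g(11) = mex{1,2} = 0
g(12) = mex{1,2,3} = 0
g(13) = mex{0,2,3} = 1
g(14) = mex{0,2} = 1
So g(14) = 1.

1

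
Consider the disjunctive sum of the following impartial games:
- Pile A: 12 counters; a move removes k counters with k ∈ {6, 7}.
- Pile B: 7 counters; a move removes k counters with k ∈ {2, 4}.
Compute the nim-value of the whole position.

Grundy values for pile A (subtraction set {6, 7}):
g(0) = mex{} = 0
g(1) = mex{} = 0
g(2) = mex{} = 0
g(3) = mex{} = 0
g(4) = mex{} = 0
g(5) = mex{} = 0
g(6) = mex{0} = 1
g(7) = mex{0} = 1
g(8) = mex{0} = 1
g(9) = mex{0} = 1
g(10) = mex{0} = 1
g(11) = mex{0} = 1
g(12) = mex{0,1} = 2
So g(12) = 2.
Grundy values for pile B (subtraction set {2, 4}):
k:     0  1  2  3  4  5  6  7
g(k):  0  0  1  1  2  2  0  0
So g(7) = 0.
The value of a disjunctive sum is the nim-sum of the parts.
Combined value = 2 XOR 0 = 2.

2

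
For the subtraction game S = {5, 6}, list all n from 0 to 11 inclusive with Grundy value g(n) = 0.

0, 1, 2, 3, 4, 11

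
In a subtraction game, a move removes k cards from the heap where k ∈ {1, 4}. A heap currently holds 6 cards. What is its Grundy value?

1

Build the Grundy sequence with g(k) = mex{g(k−s) : s ∈ {1, 4}, s ≤ k}:
k:     0  1  2  3  4  5  6
g(k):  0  1  0  1  2  0  1
So g(6) = 1.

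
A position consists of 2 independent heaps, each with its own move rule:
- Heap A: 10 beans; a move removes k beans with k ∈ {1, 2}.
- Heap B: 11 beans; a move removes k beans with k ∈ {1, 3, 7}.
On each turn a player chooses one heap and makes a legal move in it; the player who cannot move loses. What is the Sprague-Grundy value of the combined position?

0

For heap A, compute g(0), g(1), … with moves {1, 2}:
k:     0  1  2  3  4  5  6  7  8  9 10
g(k):  0  1  2  0  1  2  0  1  2  0  1
So g(10) = 1.
For heap B, compute g(0), g(1), … with moves {1, 3, 7}:
g(0) = mex{} = 0
g(1) = mex{0} = 1
g(2) = mex{1} = 0
g(3) = mex{0} = 1
g(4) = mex{1} = 0
g(5) = mex{0} = 1
g(6) = mex{1} = 0
g(7) = mex{0} = 1
g(8) = mex{1} = 0
g(9) = mex{0} = 1
g(10) = mex{1} = 0
g(11) = mex{0} = 1
So g(11) = 1.
The value of a disjunctive sum is the nim-sum of the parts.
Combined value = 1 ⊕ 1 = 0.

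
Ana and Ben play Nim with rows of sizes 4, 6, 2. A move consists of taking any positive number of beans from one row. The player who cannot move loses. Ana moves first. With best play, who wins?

Compute the nim-sum pairwise:
4 ⊕ 6 = 2
2 ⊕ 2 = 0
The nim-sum is 0, so this is a P-position: the player to move is in a losing position under optimal play; Ana is about to move from it and so loses — Ben wins.

Ben wins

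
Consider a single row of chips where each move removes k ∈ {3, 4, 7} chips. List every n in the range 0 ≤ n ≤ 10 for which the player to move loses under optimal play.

0, 1, 2, 10

Build the Grundy sequence with g(k) = mex{g(k−s) : s ∈ {3, 4, 7}, s ≤ k}:
k:     0  1  2  3  4  5  6  7  8  9 10
g(k):  0  0  0  1  1  1  2  2  2  3  0
The P-positions (g = 0) in 0..10 are 0, 1, 2, 10.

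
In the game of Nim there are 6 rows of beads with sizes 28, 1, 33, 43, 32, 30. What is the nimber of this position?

41

In binary:
  011100  (28)
  000001  (1)
  100001  (33)
  101011  (43)
  100000  (32)
  011110  (30)
  ------
  101001  (41)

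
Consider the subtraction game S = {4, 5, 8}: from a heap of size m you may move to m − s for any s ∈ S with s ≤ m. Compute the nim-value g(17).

1

Grundy values for subtraction set {4, 5, 8}:
k:     0  1  2  3  4  5  6  7  8  9 10 11 12 13 14 15 16 17
g(k):  0  0  0  0  1  1  1  1  2  2  2  2  0  0  0  0  1  1
So g(17) = 1.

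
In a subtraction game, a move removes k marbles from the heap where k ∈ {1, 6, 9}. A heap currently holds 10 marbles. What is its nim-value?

3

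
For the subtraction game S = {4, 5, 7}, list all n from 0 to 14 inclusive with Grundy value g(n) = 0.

0, 1, 2, 3, 11, 12, 13, 14

Compute g(0), g(1), … for moves {4, 5, 7}:
g(0) = mex{} = 0
g(1) = mex{} = 0
g(2) = mex{} = 0
g(3) = mex{} = 0
g(4) = mex{0} = 1
g(5) = mex{0} = 1
g(6) = mex{0} = 1
g(7) = mex{0} = 1
g(8) = mex{0,1} = 2
g(9) = mex{0,1} = 2
g(10) = mex{0,1} = 2
g(11) = mex{1} = 0
g(12) = mex{1,2} = 0
g(13) = mex{1,2} = 0
g(14) = mex{1,2} = 0
The P-positions (g = 0) in 0..14 are 0, 1, 2, 3, 11, 12, 13, 14.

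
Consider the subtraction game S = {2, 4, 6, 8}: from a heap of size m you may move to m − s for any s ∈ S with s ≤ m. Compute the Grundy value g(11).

Grundy values for subtraction set {2, 4, 6, 8}:
k:     0  1  2  3  4  5  6  7  8  9 10 11
g(k):  0  0  1  1  2  2  3  3  4  4  0  0
So g(11) = 0.

0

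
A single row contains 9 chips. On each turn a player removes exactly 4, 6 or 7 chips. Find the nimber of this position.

2

Build the Grundy sequence with g(k) = mex{g(k−s) : s ∈ {4, 6, 7}, s ≤ k}:
g(0) = mex{} = 0
g(1) = mex{} = 0
g(2) = mex{} = 0
g(3) = mex{} = 0
g(4) = mex{0} = 1
g(5) = mex{0} = 1
g(6) = mex{0} = 1
g(7) = mex{0} = 1
g(8) = mex{0,1} = 2
g(9) = mex{0,1} = 2
So g(9) = 2.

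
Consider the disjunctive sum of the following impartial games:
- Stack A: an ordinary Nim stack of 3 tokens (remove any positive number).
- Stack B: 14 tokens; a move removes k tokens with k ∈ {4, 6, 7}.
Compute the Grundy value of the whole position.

Stack A is a plain Nim stack of size 3, so its Grundy value is 3.
Build the Grundy sequence for stack B with g(k) = mex{g(k−s) : s ∈ {4, 6, 7}, s ≤ k}:
g(0) = mex{} = 0
g(1) = mex{} = 0
g(2) = mex{} = 0
g(3) = mex{} = 0
g(4) = mex{0} = 1
g(5) = mex{0} = 1
g(6) = mex{0} = 1
g(7) = mex{0} = 1
g(8) = mex{0,1} = 2
g(9) = mex{0,1} = 2
g(10) = mex{0,1} = 2
g(11) = mex{1} = 0
g(12) = mex{1,2} = 0
g(13) = mex{1,2} = 0
g(14) = mex{1,2} = 0
So g(14) = 0.
The value of a disjunctive sum is the nim-sum of the parts.
Combined value = 3 XOR 0 = 3.

3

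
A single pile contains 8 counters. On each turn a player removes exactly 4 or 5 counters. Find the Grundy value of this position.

Compute g(0), g(1), … for moves {4, 5}:
k:     0  1  2  3  4  5  6  7  8
g(k):  0  0  0  0  1  1  1  1  2
So g(8) = 2.

2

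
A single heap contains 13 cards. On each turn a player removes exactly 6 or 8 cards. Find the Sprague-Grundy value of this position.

Compute g(0), g(1), … for moves {6, 8}:
g(0) = mex{} = 0
g(1) = mex{} = 0
g(2) = mex{} = 0
g(3) = mex{} = 0
g(4) = mex{} = 0
g(5) = mex{} = 0
g(6) = mex{0} = 1
g(7) = mex{0} = 1
g(8) = mex{0} = 1
g(9) = mex{0} = 1
g(10) = mex{0} = 1
g(11) = mex{0} = 1
g(12) = mex{0,1} = 2
g(13) = mex{0,1} = 2
So g(13) = 2.

2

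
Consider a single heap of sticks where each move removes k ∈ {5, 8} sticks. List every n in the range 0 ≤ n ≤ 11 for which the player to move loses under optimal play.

Grundy values for subtraction set {5, 8}:
k:     0  1  2  3  4  5  6  7  8  9 10 11
g(k):  0  0  0  0  0  1  1  1  1  1  2  2
The P-positions (g = 0) in 0..11 are 0, 1, 2, 3, 4.

0, 1, 2, 3, 4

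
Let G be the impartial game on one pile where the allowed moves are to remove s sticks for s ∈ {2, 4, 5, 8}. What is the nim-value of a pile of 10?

Grundy values for subtraction set {2, 4, 5, 8}:
g(0) = mex{} = 0
g(1) = mex{} = 0
g(2) = mex{0} = 1
g(3) = mex{0} = 1
g(4) = mex{0,1} = 2
g(5) = mex{0,1} = 2
g(6) = mex{0,1,2} = 3
g(7) = mex{1,2} = 0
g(8) = mex{0,1,2,3} = 4
g(9) = mex{0,2} = 1
g(10) = mex{1,2,3,4} = 0
So g(10) = 0.

0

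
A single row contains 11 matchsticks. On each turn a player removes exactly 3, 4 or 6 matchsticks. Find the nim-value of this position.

0

Compute g(0), g(1), … for moves {3, 4, 6}:
g(0) = mex{} = 0
g(1) = mex{} = 0
g(2) = mex{} = 0
g(3) = mex{0} = 1
g(4) = mex{0} = 1
g(5) = mex{0} = 1
g(6) = mex{0,1} = 2
g(7) = mex{0,1} = 2
g(8) = mex{0,1} = 2
g(9) = mex{1,2} = 0
g(10) = mex{1,2} = 0
g(11) = mex{1,2} = 0
So g(11) = 0.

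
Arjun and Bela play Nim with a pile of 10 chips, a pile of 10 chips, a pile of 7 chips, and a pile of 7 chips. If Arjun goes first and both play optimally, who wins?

Bela wins

Compute the nim-sum pairwise:
10 XOR 10 = 0
0 XOR 7 = 7
7 XOR 7 = 0
The nim-sum is 0, so this is a P-position: the player to move is in a losing position under optimal play; Arjun is about to move from it and so loses — Bela wins.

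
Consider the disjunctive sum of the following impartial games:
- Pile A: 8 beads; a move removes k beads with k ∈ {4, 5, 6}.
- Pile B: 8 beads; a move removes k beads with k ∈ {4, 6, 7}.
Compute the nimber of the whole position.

For pile A, compute g(0), g(1), … with moves {4, 5, 6}:
g(0) = mex{} = 0
g(1) = mex{} = 0
g(2) = mex{} = 0
g(3) = mex{} = 0
g(4) = mex{0} = 1
g(5) = mex{0} = 1
g(6) = mex{0} = 1
g(7) = mex{0} = 1
g(8) = mex{0,1} = 2
So g(8) = 2.
Build the Grundy sequence for pile B with g(k) = mex{g(k−s) : s ∈ {4, 6, 7}, s ≤ k}:
g(0) = mex{} = 0
g(1) = mex{} = 0
g(2) = mex{} = 0
g(3) = mex{} = 0
g(4) = mex{0} = 1
g(5) = mex{0} = 1
g(6) = mex{0} = 1
g(7) = mex{0} = 1
g(8) = mex{0,1} = 2
So g(8) = 2.
The value of a disjunctive sum is the nim-sum of the parts.
Combined value = 2 ⊕ 2 = 0.

0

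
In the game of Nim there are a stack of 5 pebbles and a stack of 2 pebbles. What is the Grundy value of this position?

Nim-sum: 5 XOR 2 = 7.

7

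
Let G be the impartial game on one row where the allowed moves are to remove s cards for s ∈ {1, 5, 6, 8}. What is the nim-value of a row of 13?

0

Build the Grundy sequence with g(k) = mex{g(k−s) : s ∈ {1, 5, 6, 8}, s ≤ k}:
g(0) = mex{} = 0
g(1) = mex{0} = 1
g(2) = mex{1} = 0
g(3) = mex{0} = 1
g(4) = mex{1} = 0
g(5) = mex{0} = 1
g(6) = mex{0,1} = 2
g(7) = mex{0,1,2} = 3
g(8) = mex{0,1,3} = 2
g(9) = mex{0,1,2} = 3
g(10) = mex{0,1,3} = 2
g(11) = mex{1,2} = 0
g(12) = mex{0,2,3} = 1
g(13) = mex{1,2,3} = 0
So g(13) = 0.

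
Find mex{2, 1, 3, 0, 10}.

4

The values 0, 1, 2, 3 are all present; 4 is the first non-negative integer missing from the set.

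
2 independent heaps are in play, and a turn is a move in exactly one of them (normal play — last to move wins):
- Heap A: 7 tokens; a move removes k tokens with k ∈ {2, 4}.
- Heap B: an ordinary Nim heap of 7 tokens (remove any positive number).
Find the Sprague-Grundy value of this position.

Grundy values for heap A (subtraction set {2, 4}):
g(0) = mex{} = 0
g(1) = mex{} = 0
g(2) = mex{0} = 1
g(3) = mex{0} = 1
g(4) = mex{0,1} = 2
g(5) = mex{0,1} = 2
g(6) = mex{1,2} = 0
g(7) = mex{1,2} = 0
So g(7) = 0.
Heap B is a plain Nim heap of size 7, so its Grundy value is 7.
By the Sprague-Grundy theorem, the Grundy value of a sum of independent games is the XOR of the component values.
Combined value = 0 ⊕ 7 = 7.

7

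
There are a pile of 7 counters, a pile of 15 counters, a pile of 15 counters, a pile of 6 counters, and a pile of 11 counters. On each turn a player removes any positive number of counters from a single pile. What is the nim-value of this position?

10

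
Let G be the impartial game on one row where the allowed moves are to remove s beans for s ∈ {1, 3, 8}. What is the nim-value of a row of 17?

Grundy values for subtraction set {1, 3, 8}:
k:     0  1  2  3  4  5  6  7  8  9 10 11 12 13 14 15 16 17
g(k):  0  1  0  1  0  1  0  1  2  3  2  0  1  0  1  0  1  0
So g(17) = 0.

0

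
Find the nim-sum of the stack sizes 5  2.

7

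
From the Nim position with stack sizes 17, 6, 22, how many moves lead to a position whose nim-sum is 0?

Compute the nim-sum pairwise:
17 XOR 6 = 23
23 XOR 22 = 1
The overall nim-sum is X = 1. A stack of size p has a winning move iff p XOR X < p (reduce it to p XOR X).
  17: 17 XOR 1 = 16 < 17 — winning move (to 16).
  6: 6 XOR 1 = 7 ≥ 6 — no move.
  22: 22 XOR 1 = 23 ≥ 22 — no move.
That gives 1 winning move.

1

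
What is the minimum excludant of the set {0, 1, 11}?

The values 0, 1 are all present; 2 is the first non-negative integer missing from the set.

2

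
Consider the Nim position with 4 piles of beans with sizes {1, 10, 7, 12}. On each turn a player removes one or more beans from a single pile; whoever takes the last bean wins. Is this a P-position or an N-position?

P-position

Write each in binary and XOR column by column:
  0001  (1)
  1010  (10)
  0111  (7)
  1100  (12)
  ----
  0000  (0)
The nim-sum is 0, so this is a P-position: the player to move is in a losing position under optimal play.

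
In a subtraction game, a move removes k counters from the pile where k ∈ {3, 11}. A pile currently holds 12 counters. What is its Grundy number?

Compute g(0), g(1), … for moves {3, 11}:
g(0) = mex{} = 0
g(1) = mex{} = 0
g(2) = mex{} = 0
g(3) = mex{0} = 1
g(4) = mex{0} = 1
g(5) = mex{0} = 1
g(6) = mex{1} = 0
g(7) = mex{1} = 0
g(8) = mex{1} = 0
g(9) = mex{0} = 1
g(10) = mex{0} = 1
g(11) = mex{0} = 1
g(12) = mex{0,1} = 2
So g(12) = 2.

2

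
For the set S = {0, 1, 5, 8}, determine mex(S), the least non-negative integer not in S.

2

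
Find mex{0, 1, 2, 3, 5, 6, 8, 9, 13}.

4

The values 0, 1, 2, 3 are all present; 4 is the first non-negative integer missing from the set.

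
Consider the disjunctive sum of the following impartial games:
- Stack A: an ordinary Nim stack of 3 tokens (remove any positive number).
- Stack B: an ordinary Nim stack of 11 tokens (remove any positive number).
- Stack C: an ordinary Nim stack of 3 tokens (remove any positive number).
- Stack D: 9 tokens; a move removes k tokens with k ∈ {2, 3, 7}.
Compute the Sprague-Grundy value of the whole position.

9

Stack A is a plain Nim stack of size 3, so its Grundy value is 3.
Stack B is a plain Nim stack of size 11, so its Grundy value is 11.
Stack C is a plain Nim stack of size 3, so its Grundy value is 3.
Build the Grundy sequence for stack D with g(k) = mex{g(k−s) : s ∈ {2, 3, 7}, s ≤ k}:
k:     0  1  2  3  4  5  6  7  8  9
g(k):  0  0  1  1  2  0  0  1  1  2
So g(9) = 2.
By the Sprague-Grundy theorem, the Grundy value of a sum of independent games is the XOR of the component values.
Combined value = 3 XOR 11 XOR 3 XOR 2 = 9.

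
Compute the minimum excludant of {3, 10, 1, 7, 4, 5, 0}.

The values 0, 1 are all present; 2 is the first non-negative integer missing from the set.

2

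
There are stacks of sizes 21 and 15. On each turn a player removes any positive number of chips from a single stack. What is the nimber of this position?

Compute the nim-sum pairwise:
21 ⊕ 15 = 26

26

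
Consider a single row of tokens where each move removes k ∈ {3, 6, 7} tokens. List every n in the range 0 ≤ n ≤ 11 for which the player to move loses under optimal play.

0, 1, 2, 10, 11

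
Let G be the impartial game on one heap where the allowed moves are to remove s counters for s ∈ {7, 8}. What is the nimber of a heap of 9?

1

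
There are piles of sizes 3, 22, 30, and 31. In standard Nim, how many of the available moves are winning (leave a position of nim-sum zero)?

3

Compute the nim-sum pairwise:
3 XOR 22 = 21
21 XOR 30 = 11
11 XOR 31 = 20
The overall nim-sum is X = 20. A pile of size p has a winning move iff p XOR X < p (reduce it to p XOR X).
  3: 3 XOR 20 = 23 ≥ 3 — no move.
  22: 22 XOR 20 = 2 < 22 — winning move (to 2).
  30: 30 XOR 20 = 10 < 30 — winning move (to 10).
  31: 31 XOR 20 = 11 < 31 — winning move (to 11).
That gives 3 winning moves.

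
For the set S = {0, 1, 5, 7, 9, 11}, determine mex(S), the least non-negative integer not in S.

2

The values 0, 1 are all present; 2 is the first non-negative integer missing from the set.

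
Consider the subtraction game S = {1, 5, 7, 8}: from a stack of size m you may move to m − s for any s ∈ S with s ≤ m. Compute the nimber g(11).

3

Grundy values for subtraction set {1, 5, 7, 8}:
k:     0  1  2  3  4  5  6  7  8  9 10 11
g(k):  0  1  0  1  0  1  0  1  2  3  2  3
So g(11) = 3.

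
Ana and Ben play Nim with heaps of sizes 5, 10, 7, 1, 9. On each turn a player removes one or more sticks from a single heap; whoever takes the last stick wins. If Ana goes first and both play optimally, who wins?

In binary:
  0101  (5)
  1010  (10)
  0111  (7)
  0001  (1)
  1001  (9)
  ----
  0000  (0)
The nim-sum is 0, so this is a P-position: the player to move is in a losing position under optimal play; Ana is about to move from it and so loses — Ben wins.

Ben wins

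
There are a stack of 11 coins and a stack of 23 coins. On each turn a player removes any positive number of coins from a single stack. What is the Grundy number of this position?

28

Compute the nim-sum pairwise:
11 ⊕ 23 = 28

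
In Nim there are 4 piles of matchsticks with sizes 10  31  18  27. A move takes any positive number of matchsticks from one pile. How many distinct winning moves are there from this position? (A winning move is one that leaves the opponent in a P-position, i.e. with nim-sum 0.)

Nim-sum: 10 XOR 31 XOR 18 XOR 27 = 28.
The overall nim-sum is X = 28. A pile of size p has a winning move iff p XOR X < p (reduce it to p XOR X).
  10: 10 XOR 28 = 22 ≥ 10 — no move.
  31: 31 XOR 28 = 3 < 31 — winning move (to 3).
  18: 18 XOR 28 = 14 < 18 — winning move (to 14).
  27: 27 XOR 28 = 7 < 27 — winning move (to 7).
That gives 3 winning moves.

3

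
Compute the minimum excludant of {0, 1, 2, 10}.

3

The values 0, 1, 2 are all present; 3 is the first non-negative integer missing from the set.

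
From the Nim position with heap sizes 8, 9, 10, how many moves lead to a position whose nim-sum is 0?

3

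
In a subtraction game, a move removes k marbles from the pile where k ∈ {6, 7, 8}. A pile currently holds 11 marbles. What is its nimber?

1

Grundy values for subtraction set {6, 7, 8}:
k:     0  1  2  3  4  5  6  7  8  9 10 11
g(k):  0  0  0  0  0  0  1  1  1  1  1  1
So g(11) = 1.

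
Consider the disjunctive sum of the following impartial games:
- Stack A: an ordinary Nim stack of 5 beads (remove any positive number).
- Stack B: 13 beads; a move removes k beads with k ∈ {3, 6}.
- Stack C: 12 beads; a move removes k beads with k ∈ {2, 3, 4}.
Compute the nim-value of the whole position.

4

Stack A is a plain Nim stack of size 5, so its Grundy value is 5.
Grundy values for stack B (subtraction set {3, 6}):
g(0) = mex{} = 0
g(1) = mex{} = 0
g(2) = mex{} = 0
g(3) = mex{0} = 1
g(4) = mex{0} = 1
g(5) = mex{0} = 1
g(6) = mex{0,1} = 2
g(7) = mex{0,1} = 2
g(8) = mex{0,1} = 2
g(9) = mex{1,2} = 0
g(10) = mex{1,2} = 0
g(11) = mex{1,2} = 0
g(12) = mex{0,2} = 1
g(13) = mex{0,2} = 1
So g(13) = 1.
Grundy values for stack C (subtraction set {2, 3, 4}):
g(0) = mex{} = 0
g(1) = mex{} = 0
g(2) = mex{0} = 1
g(3) = mex{0} = 1
g(4) = mex{0,1} = 2
g(5) = mex{0,1} = 2
g(6) = mex{1,2} = 0
g(7) = mex{1,2} = 0
g(8) = mex{0,2} = 1
g(9) = mex{0,2} = 1
g(10) = mex{0,1} = 2
g(11) = mex{0,1} = 2
g(12) = mex{1,2} = 0
So g(12) = 0.
The value of a disjunctive sum is the nim-sum of the parts.
Combined value = 5 ⊕ 1 ⊕ 0 = 4.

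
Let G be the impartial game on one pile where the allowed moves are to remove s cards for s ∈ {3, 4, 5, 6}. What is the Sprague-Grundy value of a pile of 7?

Build the Grundy sequence with g(k) = mex{g(k−s) : s ∈ {3, 4, 5, 6}, s ≤ k}:
k:     0  1  2  3  4  5  6  7
g(k):  0  0  0  1  1  1  2  2
So g(7) = 2.

2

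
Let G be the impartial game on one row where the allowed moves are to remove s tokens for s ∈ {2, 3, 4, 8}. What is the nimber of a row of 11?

2

Compute g(0), g(1), … for moves {2, 3, 4, 8}:
k:     0  1  2  3  4  5  6  7  8  9 10 11
g(k):  0  0  1  1  2  2  0  0  1  1  2  2
So g(11) = 2.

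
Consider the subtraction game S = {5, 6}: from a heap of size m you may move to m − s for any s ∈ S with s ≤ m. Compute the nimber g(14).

0

Build the Grundy sequence with g(k) = mex{g(k−s) : s ∈ {5, 6}, s ≤ k}:
k:     0  1  2  3  4  5  6  7  8  9 10 11 12 13 14
g(k):  0  0  0  0  0  1  1  1  1  1  2  0  0  0  0
So g(14) = 0.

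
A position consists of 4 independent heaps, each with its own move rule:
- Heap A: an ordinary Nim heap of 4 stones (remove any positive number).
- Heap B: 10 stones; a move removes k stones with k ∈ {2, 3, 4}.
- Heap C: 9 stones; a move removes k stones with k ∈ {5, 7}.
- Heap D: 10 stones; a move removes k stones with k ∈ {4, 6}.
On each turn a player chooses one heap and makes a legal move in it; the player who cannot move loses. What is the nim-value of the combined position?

Heap A is a plain Nim heap of size 4, so its Grundy value is 4.
For heap B, compute g(0), g(1), … with moves {2, 3, 4}:
g(0) = mex{} = 0
g(1) = mex{} = 0
g(2) = mex{0} = 1
g(3) = mex{0} = 1
g(4) = mex{0,1} = 2
g(5) = mex{0,1} = 2
g(6) = mex{1,2} = 0
g(7) = mex{1,2} = 0
g(8) = mex{0,2} = 1
g(9) = mex{0,2} = 1
g(10) = mex{0,1} = 2
So g(10) = 2.
Grundy values for heap C (subtraction set {5, 7}):
k:     0  1  2  3  4  5  6  7  8  9
g(k):  0  0  0  0  0  1  1  1  1  1
So g(9) = 1.
Build the Grundy sequence for heap D with g(k) = mex{g(k−s) : s ∈ {4, 6}, s ≤ k}:
k:     0  1  2  3  4  5  6  7  8  9 10
g(k):  0  0  0  0  1  1  1  1  2  2  0
So g(10) = 0.
By the Sprague-Grundy theorem, the Grundy value of a sum of independent games is the XOR of the component values.
Combined value = 4 ⊕ 2 ⊕ 1 ⊕ 0 = 7.

7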